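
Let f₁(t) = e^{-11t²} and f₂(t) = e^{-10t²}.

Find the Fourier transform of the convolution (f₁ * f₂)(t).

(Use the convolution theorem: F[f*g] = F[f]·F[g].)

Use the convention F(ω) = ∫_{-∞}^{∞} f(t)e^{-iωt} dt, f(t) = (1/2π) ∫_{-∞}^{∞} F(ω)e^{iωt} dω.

F[f₁*f₂](ω) = \frac{\sqrt{110} \pi e^{- \frac{21 \omega^{2}}{440}}}{110}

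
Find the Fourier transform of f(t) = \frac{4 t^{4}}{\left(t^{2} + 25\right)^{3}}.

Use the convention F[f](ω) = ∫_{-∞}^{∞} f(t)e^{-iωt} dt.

F(ω) = \frac{\pi \left(25 \omega^{2} - 25 \left|{\omega}\right| + 3\right) e^{- 5 \left|{\omega}\right|}}{10}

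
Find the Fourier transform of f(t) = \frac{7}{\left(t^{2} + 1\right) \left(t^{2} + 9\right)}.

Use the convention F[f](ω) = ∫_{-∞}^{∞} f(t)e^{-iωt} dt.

F(ω) = \frac{7 \pi \left(3 e^{2 \left|{\omega}\right|} - 1\right) e^{- 3 \left|{\omega}\right|}}{24}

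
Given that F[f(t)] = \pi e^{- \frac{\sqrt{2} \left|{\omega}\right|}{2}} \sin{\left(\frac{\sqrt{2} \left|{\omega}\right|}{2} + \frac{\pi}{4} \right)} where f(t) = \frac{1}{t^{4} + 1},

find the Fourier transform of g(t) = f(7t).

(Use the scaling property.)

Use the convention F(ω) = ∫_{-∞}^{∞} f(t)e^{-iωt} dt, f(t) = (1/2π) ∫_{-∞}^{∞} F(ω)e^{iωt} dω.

F[g](ω) = \frac{\pi e^{- \frac{\sqrt{2} \left|{\omega}\right|}{14}} \sin{\left(\frac{\sqrt{2} \left|{\omega}\right|}{14} + \frac{\pi}{4} \right)}}{7}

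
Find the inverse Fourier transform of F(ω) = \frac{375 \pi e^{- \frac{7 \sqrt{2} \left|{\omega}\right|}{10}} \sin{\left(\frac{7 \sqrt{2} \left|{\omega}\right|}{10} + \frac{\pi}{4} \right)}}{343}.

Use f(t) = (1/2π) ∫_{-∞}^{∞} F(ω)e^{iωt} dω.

f(t) = \frac{3}{t^{4} + \frac{2401}{625}}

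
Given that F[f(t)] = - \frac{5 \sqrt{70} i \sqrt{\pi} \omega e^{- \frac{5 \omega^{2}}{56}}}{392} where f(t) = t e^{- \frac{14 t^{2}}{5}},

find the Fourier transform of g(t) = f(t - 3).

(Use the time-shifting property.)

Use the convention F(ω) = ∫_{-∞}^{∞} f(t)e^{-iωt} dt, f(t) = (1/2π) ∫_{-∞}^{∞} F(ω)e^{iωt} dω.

F[g](ω) = - \frac{5 \sqrt{70} i \sqrt{\pi} \omega e^{- \frac{\omega \left(5 \omega + 168 i\right)}{56}}}{392}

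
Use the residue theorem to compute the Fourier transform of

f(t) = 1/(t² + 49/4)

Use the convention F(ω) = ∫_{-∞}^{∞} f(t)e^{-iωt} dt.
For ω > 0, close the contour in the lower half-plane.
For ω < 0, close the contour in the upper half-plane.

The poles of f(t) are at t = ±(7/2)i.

Let g(z) = f(z)e^{-iωz}; for large |z| the factor e^{-iωz} decays in the lower half-plane when ω > 0 and in the upper half-plane when ω < 0.

Case ω > 0 (lower half-plane, clockwise contour ⇒ F(ω) = -2πi·ΣRes):
  Res_{z = - \frac{7 i}{2}} g(z) = \frac{i e^{- \frac{7 \omega}{2}}}{7}
  F(ω) = -2πi·ΣRes = \frac{2 \pi e^{- \frac{7 \omega}{2}}}{7}

Case ω < 0 (upper half-plane, counterclockwise contour ⇒ F(ω) = +2πi·ΣRes):
  Res_{z = \frac{7 i}{2}} g(z) = - \frac{i e^{\frac{7 \omega}{2}}}{7}
  F(ω) = 2πi·ΣRes = \frac{2 \pi e^{\frac{7 \omega}{2}}}{7}

Both cases combine into a single formula in |ω|:

F(ω) = \frac{2 \pi e^{- \frac{7 \left|{\omega}\right|}{2}}}{7}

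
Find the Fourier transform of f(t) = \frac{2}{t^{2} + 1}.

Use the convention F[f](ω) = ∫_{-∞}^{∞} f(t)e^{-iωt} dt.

F(ω) = 2 \pi e^{- \left|{\omega}\right|}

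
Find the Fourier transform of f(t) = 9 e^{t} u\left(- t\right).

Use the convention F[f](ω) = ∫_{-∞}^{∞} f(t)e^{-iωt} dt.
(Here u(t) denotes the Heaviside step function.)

F(ω) = \frac{9 i}{\omega + i}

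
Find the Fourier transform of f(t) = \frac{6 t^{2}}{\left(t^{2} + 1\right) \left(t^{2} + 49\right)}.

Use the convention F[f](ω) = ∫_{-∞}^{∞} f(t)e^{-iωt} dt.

F(ω) = \frac{\pi \left(7 - e^{6 \left|{\omega}\right|}\right) e^{- 7 \left|{\omega}\right|}}{8}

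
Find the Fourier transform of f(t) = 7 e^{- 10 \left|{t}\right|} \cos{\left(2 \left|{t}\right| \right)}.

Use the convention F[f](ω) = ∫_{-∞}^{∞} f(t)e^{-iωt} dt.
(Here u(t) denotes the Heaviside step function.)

F(ω) = \frac{140 \left(\omega^{2} + 104\right)}{\omega^{4} + 192 \omega^{2} + 10816}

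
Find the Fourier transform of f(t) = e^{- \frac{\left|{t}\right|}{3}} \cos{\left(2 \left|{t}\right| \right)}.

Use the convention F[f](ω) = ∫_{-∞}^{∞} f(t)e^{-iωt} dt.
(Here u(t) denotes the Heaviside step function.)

F(ω) = \frac{6 \left(9 \omega^{2} + 37\right)}{81 \omega^{4} - 630 \omega^{2} + 1369}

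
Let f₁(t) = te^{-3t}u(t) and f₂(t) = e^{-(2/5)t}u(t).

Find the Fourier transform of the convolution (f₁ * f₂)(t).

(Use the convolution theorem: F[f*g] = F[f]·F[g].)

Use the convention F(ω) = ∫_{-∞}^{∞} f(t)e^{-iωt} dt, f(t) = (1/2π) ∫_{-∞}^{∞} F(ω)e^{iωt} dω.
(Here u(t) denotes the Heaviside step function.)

F[f₁*f₂](ω) = \frac{5}{\left(i \omega + 3\right)^{2} \left(5 i \omega + 2\right)}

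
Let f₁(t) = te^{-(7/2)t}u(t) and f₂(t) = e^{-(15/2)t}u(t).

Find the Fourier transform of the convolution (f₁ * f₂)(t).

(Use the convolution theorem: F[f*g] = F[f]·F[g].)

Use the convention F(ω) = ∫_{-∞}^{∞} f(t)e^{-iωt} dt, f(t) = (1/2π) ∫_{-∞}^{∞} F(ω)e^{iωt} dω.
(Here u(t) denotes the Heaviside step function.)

F[f₁*f₂](ω) = \frac{8}{\left(2 i \omega + 7\right)^{2} \left(2 i \omega + 15\right)}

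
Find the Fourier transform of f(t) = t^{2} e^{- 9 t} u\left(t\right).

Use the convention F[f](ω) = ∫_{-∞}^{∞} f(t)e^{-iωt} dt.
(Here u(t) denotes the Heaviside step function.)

F(ω) = \frac{2}{\left(i \omega + 9\right)^{3}}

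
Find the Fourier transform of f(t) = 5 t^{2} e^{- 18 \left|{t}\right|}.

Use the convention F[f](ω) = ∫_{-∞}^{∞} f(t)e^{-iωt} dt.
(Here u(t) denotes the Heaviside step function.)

F(ω) = \frac{1080 \left(108 - \omega^{2}\right)}{\left(\omega^{2} + 324\right)^{3}}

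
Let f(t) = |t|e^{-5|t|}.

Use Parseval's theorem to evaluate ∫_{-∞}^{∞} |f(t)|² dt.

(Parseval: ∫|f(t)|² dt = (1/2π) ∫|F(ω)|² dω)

∫|f(t)|² dt = \frac{1}{250}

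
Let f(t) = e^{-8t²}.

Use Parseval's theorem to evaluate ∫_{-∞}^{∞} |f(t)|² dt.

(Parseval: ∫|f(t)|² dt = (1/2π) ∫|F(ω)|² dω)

∫|f(t)|² dt = \frac{\sqrt{\pi}}{4}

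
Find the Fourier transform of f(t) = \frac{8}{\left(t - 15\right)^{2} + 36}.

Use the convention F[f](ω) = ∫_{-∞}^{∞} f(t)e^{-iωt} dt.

F(ω) = \frac{4 \pi e^{- 15 i \omega - 6 \left|{\omega}\right|}}{3}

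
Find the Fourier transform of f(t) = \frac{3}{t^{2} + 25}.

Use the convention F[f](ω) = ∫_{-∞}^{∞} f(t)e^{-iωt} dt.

F(ω) = \frac{3 \pi e^{- 5 \left|{\omega}\right|}}{5}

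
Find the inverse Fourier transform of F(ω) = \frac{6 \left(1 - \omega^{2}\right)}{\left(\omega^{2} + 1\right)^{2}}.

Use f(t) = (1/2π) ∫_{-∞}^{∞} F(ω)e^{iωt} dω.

f(t) = 3 e^{- \left|{t}\right|} \left|{t}\right|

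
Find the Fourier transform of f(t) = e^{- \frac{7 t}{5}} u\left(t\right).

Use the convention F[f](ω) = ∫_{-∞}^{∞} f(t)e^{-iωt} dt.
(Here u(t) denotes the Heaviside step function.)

F(ω) = \frac{5}{5 i \omega + 7}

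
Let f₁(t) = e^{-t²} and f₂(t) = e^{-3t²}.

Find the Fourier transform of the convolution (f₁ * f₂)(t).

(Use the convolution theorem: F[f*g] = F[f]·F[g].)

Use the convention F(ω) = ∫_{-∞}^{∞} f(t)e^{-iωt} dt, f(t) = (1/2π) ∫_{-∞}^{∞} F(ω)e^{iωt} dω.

F[f₁*f₂](ω) = \frac{\sqrt{3} \pi e^{- \frac{\omega^{2}}{3}}}{3}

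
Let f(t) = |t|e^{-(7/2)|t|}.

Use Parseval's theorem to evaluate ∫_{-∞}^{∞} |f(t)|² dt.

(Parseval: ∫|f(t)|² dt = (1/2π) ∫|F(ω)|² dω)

∫|f(t)|² dt = \frac{4}{343}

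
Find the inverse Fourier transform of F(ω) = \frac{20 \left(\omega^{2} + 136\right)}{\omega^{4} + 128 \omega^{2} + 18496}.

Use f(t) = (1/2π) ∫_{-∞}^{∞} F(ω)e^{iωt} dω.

f(t) = e^{- 10 \left|{t}\right|} \cos{\left(6 \left|{t}\right| \right)}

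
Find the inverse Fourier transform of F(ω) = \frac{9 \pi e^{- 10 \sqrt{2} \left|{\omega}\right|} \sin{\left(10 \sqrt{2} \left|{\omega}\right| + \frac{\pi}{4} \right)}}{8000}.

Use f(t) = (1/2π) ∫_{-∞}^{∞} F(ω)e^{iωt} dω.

f(t) = \frac{9}{t^{4} + 160000}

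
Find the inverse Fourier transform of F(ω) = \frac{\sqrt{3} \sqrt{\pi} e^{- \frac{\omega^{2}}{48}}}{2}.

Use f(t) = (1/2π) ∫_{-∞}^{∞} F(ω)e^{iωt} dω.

f(t) = 3 e^{- 12 t^{2}}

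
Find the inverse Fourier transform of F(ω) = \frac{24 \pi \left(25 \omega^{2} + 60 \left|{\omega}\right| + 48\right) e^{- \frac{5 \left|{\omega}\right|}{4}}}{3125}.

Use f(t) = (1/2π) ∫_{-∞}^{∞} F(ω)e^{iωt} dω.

f(t) = \frac{3}{\left(t^{2} + \frac{25}{16}\right)^{3}}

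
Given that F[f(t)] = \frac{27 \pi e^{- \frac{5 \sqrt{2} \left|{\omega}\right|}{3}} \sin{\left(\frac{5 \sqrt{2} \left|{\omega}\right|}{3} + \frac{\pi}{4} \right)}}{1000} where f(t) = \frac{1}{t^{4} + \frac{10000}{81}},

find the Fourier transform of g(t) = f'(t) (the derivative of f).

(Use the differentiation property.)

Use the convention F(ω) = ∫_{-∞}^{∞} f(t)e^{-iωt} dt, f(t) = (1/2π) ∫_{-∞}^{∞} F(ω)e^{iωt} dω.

F[g](ω) = \frac{27 i \pi \omega e^{- \frac{5 \sqrt{2} \left|{\omega}\right|}{3}} \sin{\left(\frac{5 \sqrt{2} \left|{\omega}\right|}{3} + \frac{\pi}{4} \right)}}{1000}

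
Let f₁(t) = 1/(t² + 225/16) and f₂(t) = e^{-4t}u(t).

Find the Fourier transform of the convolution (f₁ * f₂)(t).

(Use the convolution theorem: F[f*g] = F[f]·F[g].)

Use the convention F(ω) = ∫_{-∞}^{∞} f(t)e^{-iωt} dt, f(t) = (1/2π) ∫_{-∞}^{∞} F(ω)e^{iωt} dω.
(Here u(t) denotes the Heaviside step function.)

F[f₁*f₂](ω) = \frac{4 \pi e^{- \frac{15 \left|{\omega}\right|}{4}}}{15 \left(i \omega + 4\right)}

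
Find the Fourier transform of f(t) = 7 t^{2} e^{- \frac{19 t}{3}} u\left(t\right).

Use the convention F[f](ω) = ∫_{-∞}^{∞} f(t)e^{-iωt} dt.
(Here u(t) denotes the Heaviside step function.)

F(ω) = \frac{378}{\left(3 i \omega + 19\right)^{3}}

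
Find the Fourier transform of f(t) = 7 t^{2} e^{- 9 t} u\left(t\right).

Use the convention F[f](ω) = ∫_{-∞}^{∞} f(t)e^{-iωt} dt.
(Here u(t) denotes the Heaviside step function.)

F(ω) = \frac{14}{\left(i \omega + 9\right)^{3}}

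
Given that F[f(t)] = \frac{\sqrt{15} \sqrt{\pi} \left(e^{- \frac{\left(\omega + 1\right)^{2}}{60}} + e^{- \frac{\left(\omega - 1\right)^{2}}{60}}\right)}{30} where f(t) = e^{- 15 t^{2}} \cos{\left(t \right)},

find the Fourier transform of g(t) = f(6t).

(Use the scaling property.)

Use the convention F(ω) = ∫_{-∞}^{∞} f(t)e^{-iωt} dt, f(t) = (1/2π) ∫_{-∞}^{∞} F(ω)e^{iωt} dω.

F[g](ω) = \frac{\sqrt{15} \sqrt{\pi} \left(e^{\frac{\omega}{90}} + 1\right) e^{- \frac{\omega^{2}}{2160} - \frac{\omega}{180} - \frac{1}{60}}}{180}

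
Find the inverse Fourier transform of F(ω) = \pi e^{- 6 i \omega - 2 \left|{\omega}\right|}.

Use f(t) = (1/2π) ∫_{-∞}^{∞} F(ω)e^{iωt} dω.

f(t) = \frac{2}{\left(t - 6\right)^{2} + 4}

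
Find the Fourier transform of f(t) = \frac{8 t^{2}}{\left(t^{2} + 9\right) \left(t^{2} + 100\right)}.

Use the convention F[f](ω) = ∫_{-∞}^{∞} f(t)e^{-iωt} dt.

F(ω) = \frac{8 \pi \left(10 - 3 e^{7 \left|{\omega}\right|}\right) e^{- 10 \left|{\omega}\right|}}{91}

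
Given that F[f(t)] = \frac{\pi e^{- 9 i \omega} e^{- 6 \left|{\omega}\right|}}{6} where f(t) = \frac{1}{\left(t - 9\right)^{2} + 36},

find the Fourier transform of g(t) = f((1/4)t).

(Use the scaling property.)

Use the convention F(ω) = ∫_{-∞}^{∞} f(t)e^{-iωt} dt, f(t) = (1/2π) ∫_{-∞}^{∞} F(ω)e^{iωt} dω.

F[g](ω) = \frac{2 \pi e^{- 36 i \omega - 24 \left|{\omega}\right|}}{3}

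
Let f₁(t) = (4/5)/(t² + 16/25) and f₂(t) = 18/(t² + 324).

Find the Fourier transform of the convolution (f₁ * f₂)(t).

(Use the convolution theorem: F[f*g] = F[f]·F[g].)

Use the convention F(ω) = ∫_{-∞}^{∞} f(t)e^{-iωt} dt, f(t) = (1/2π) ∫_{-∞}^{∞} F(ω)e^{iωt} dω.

F[f₁*f₂](ω) = \pi^{2} e^{- \frac{94 \left|{\omega}\right|}{5}}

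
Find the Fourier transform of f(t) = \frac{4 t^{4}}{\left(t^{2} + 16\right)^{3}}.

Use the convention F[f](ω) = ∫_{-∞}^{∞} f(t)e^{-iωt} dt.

F(ω) = \frac{\pi \left(16 \omega^{2} - 20 \left|{\omega}\right| + 3\right) e^{- 4 \left|{\omega}\right|}}{8}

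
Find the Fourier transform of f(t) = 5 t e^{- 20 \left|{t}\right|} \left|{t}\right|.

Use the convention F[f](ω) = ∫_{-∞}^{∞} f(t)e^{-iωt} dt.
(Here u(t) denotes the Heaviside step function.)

F(ω) = \frac{20 i \omega \left(\omega^{2} - 1200\right)}{\left(\omega^{2} + 400\right)^{3}}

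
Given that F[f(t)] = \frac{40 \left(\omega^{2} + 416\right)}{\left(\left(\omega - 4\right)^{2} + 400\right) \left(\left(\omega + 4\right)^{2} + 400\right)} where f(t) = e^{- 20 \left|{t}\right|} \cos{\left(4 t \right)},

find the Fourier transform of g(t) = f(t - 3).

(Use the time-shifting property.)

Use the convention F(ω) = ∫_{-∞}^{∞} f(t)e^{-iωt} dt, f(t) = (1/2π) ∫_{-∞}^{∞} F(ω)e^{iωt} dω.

F[g](ω) = \frac{40 \left(\omega^{2} + 416\right) e^{- 3 i \omega}}{\omega^{4} + 768 \omega^{2} + 173056}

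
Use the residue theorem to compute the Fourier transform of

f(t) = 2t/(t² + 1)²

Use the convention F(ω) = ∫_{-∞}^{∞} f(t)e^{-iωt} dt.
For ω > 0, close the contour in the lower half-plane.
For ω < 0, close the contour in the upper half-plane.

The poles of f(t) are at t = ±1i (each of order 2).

Let g(z) = f(z)e^{-iωz}; for large |z| the factor e^{-iωz} decays in the lower half-plane when ω > 0 and in the upper half-plane when ω < 0.

Case ω > 0 (lower half-plane, clockwise contour ⇒ F(ω) = -2πi·ΣRes):
  Res_{z = - i} g(z) = \frac{\omega e^{- \omega}}{2} (pole of order 2)
  F(ω) = -2πi·ΣRes = - i \pi \omega e^{- \omega}

Case ω < 0 (upper half-plane, counterclockwise contour ⇒ F(ω) = +2πi·ΣRes):
  Res_{z = i} g(z) = - \frac{\omega e^{\omega}}{2} (pole of order 2)
  F(ω) = 2πi·ΣRes = - i \pi \omega e^{\omega}

Both cases combine into a single formula in |ω|:

F(ω) = - i \pi \omega e^{- \left|{\omega}\right|}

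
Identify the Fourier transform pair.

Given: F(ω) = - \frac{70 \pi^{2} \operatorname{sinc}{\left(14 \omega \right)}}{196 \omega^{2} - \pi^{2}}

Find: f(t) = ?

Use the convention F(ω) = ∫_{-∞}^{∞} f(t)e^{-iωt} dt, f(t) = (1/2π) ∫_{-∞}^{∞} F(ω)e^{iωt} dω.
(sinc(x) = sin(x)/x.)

f(t) = 5 \left(\begin{cases} \frac{\cos{\left(\frac{\pi t}{14} \right)}}{2} + \frac{1}{2} & \text{for}\: \left|{t}\right| < 14 \\0 & \text{otherwise} \end{cases}\right)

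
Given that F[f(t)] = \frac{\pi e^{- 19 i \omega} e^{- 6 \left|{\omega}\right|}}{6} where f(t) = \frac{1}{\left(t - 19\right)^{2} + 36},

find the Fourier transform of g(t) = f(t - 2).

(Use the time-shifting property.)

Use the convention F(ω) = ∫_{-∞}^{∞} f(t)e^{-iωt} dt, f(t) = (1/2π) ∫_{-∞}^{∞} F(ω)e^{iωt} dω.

F[g](ω) = \frac{\pi e^{- 21 i \omega - 6 \left|{\omega}\right|}}{6}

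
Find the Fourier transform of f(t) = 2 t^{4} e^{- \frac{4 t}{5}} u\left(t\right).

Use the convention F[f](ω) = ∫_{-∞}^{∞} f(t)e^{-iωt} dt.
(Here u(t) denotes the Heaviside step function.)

F(ω) = \frac{150000}{\left(5 i \omega + 4\right)^{5}}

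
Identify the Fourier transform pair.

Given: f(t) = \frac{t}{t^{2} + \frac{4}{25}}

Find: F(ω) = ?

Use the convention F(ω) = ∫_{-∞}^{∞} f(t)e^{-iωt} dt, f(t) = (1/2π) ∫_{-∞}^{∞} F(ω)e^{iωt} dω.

F(ω) = - i \pi e^{- \frac{2 \left|{\omega}\right|}{5}} \operatorname{sign}{\left(\omega \right)}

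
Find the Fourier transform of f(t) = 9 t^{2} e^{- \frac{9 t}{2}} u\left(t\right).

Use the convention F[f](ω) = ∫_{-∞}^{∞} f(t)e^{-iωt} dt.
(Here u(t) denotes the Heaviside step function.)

F(ω) = \frac{144}{\left(2 i \omega + 9\right)^{3}}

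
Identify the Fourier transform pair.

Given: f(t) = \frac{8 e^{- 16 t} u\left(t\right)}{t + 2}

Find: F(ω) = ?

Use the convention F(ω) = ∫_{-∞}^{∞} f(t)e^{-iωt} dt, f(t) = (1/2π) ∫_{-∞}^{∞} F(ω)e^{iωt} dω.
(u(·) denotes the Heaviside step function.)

F(ω) = 8 e^{2 i \omega + 32} \operatorname{E}_{1}\left(2 i \omega + 32\right)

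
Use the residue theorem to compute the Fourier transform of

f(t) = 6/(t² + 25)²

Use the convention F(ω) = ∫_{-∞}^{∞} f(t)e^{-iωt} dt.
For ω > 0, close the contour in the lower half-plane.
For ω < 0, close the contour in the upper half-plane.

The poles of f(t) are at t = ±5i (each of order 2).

Let g(z) = f(z)e^{-iωz}; for large |z| the factor e^{-iωz} decays in the lower half-plane when ω > 0 and in the upper half-plane when ω < 0.

Case ω > 0 (lower half-plane, clockwise contour ⇒ F(ω) = -2πi·ΣRes):
  Res_{z = - 5 i} g(z) = \frac{3 i \left(5 \omega + 1\right) e^{- 5 \omega}}{250} (pole of order 2)
  F(ω) = -2πi·ΣRes = \frac{3 \pi \left(5 \omega + 1\right) e^{- 5 \omega}}{125}

Case ω < 0 (upper half-plane, counterclockwise contour ⇒ F(ω) = +2πi·ΣRes):
  Res_{z = 5 i} g(z) = \frac{3 i \left(5 \omega - 1\right) e^{5 \omega}}{250} (pole of order 2)
  F(ω) = 2πi·ΣRes = \frac{3 \pi \left(1 - 5 \omega\right) e^{5 \omega}}{125}

Both cases combine into a single formula in |ω|:

F(ω) = \frac{3 \pi \left(5 \left|{\omega}\right| + 1\right) e^{- 5 \left|{\omega}\right|}}{125}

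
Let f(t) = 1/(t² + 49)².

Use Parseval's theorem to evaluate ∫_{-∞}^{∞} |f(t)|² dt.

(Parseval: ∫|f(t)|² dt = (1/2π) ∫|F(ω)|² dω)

∫|f(t)|² dt = \frac{5 \pi}{13176688}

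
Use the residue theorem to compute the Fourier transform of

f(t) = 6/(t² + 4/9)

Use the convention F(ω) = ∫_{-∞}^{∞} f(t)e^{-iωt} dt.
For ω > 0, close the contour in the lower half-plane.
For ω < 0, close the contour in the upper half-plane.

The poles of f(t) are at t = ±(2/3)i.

Let g(z) = f(z)e^{-iωz}; for large |z| the factor e^{-iωz} decays in the lower half-plane when ω > 0 and in the upper half-plane when ω < 0.

Case ω > 0 (lower half-plane, clockwise contour ⇒ F(ω) = -2πi·ΣRes):
  Res_{z = - \frac{2 i}{3}} g(z) = \frac{9 i e^{- \frac{2 \omega}{3}}}{2}
  F(ω) = -2πi·ΣRes = 9 \pi e^{- \frac{2 \omega}{3}}

Case ω < 0 (upper half-plane, counterclockwise contour ⇒ F(ω) = +2πi·ΣRes):
  Res_{z = \frac{2 i}{3}} g(z) = - \frac{9 i e^{\frac{2 \omega}{3}}}{2}
  F(ω) = 2πi·ΣRes = 9 \pi e^{\frac{2 \omega}{3}}

Both cases combine into a single formula in |ω|:

F(ω) = 9 \pi e^{- \frac{2 \left|{\omega}\right|}{3}}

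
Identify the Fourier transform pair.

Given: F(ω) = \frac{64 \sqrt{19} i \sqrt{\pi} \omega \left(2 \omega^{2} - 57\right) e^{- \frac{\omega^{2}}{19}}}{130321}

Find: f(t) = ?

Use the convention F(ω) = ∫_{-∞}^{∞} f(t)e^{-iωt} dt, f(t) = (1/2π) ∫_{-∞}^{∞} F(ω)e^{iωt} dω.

f(t) = 8 t^{3} e^{- \frac{19 t^{2}}{4}}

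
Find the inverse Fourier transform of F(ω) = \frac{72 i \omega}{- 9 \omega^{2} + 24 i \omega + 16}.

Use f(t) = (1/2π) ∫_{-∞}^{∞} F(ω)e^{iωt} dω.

f(t) = 8 \left(1 - \frac{4 t}{3}\right) e^{- \frac{4 t}{3}} u\left(t\right)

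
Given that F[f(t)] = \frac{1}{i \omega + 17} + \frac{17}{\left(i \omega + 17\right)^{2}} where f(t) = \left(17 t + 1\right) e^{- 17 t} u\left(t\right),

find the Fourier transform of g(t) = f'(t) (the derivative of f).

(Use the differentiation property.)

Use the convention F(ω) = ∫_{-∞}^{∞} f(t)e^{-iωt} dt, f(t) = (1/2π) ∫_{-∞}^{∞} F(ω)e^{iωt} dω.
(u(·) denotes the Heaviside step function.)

F[g](ω) = \frac{\omega \left(\omega - 34 i\right)}{\omega^{2} - 34 i \omega - 289}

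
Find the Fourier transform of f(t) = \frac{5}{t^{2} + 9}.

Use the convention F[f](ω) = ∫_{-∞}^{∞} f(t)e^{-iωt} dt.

F(ω) = \frac{5 \pi e^{- 3 \left|{\omega}\right|}}{3}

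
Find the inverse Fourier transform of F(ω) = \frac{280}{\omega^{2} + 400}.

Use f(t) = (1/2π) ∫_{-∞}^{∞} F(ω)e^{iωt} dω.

f(t) = 7 e^{- 20 \left|{t}\right|}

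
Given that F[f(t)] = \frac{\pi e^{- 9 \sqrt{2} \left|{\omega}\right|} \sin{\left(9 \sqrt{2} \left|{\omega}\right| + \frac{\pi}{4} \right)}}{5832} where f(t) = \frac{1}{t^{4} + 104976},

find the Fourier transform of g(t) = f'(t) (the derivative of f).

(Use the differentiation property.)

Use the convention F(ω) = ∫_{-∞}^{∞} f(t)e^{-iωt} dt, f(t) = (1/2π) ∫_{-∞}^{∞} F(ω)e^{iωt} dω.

F[g](ω) = \frac{i \pi \omega e^{- 9 \sqrt{2} \left|{\omega}\right|} \sin{\left(9 \sqrt{2} \left|{\omega}\right| + \frac{\pi}{4} \right)}}{5832}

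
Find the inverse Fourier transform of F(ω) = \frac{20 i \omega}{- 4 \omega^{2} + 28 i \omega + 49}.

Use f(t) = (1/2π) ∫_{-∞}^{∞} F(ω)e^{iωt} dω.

f(t) = 5 \left(1 - \frac{7 t}{2}\right) e^{- \frac{7 t}{2}} u\left(t\right)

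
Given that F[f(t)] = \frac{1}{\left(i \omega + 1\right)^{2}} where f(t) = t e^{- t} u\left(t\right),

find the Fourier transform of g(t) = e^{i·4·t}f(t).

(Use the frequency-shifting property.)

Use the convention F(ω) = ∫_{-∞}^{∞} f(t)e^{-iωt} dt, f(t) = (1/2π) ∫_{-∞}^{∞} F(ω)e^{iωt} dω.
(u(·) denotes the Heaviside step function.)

F[g](ω) = \frac{1}{\left(i \left(\omega - 4\right) + 1\right)^{2}}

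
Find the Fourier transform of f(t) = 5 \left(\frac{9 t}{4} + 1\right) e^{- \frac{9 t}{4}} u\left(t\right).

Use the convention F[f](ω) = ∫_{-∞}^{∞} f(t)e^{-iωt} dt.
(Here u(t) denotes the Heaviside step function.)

F(ω) = \frac{40 \left(- 2 i \omega - 9\right)}{16 \omega^{2} - 72 i \omega - 81}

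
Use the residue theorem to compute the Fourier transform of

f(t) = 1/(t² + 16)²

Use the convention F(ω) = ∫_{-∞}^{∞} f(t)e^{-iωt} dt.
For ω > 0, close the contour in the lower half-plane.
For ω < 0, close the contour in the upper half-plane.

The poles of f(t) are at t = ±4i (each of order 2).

Let g(z) = f(z)e^{-iωz}; for large |z| the factor e^{-iωz} decays in the lower half-plane when ω > 0 and in the upper half-plane when ω < 0.

Case ω > 0 (lower half-plane, clockwise contour ⇒ F(ω) = -2πi·ΣRes):
  Res_{z = - 4 i} g(z) = \frac{i \left(4 \omega + 1\right) e^{- 4 \omega}}{256} (pole of order 2)
  F(ω) = -2πi·ΣRes = \frac{\pi \left(4 \omega + 1\right) e^{- 4 \omega}}{128}

Case ω < 0 (upper half-plane, counterclockwise contour ⇒ F(ω) = +2πi·ΣRes):
  Res_{z = 4 i} g(z) = \frac{i \left(4 \omega - 1\right) e^{4 \omega}}{256} (pole of order 2)
  F(ω) = 2πi·ΣRes = \frac{\pi \left(1 - 4 \omega\right) e^{4 \omega}}{128}

Both cases combine into a single formula in |ω|:

F(ω) = \frac{\pi \left(4 \left|{\omega}\right| + 1\right) e^{- 4 \left|{\omega}\right|}}{128}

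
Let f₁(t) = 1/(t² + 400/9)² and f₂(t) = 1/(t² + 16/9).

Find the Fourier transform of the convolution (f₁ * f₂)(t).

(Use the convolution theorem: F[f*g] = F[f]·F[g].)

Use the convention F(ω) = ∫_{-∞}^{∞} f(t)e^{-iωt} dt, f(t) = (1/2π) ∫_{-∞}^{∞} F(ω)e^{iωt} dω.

F[f₁*f₂](ω) = \frac{27 \pi^{2} \left(20 \left|{\omega}\right| + 3\right) e^{- 8 \left|{\omega}\right|}}{64000}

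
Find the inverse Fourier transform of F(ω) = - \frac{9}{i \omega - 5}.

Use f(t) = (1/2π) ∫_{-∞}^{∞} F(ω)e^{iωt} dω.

f(t) = 9 e^{5 t} u\left(- t\right)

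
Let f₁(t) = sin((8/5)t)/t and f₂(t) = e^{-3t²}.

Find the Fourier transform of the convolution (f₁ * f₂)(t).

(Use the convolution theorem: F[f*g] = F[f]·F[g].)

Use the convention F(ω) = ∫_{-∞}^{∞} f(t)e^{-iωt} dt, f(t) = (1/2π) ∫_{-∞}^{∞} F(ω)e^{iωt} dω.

F[f₁*f₂](ω) = \begin{cases} \frac{\sqrt{3} \pi^{\frac{3}{2}} e^{- \frac{\omega^{2}}{12}}}{3} & \text{for}\: \omega > - \frac{8}{5} \wedge \omega < \frac{8}{5} \\0 & \text{otherwise} \end{cases}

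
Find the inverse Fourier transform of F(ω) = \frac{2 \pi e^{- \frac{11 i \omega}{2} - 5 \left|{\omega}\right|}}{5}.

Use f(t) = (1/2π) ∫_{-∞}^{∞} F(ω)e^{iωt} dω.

f(t) = \frac{2}{\left(t - \frac{11}{2}\right)^{2} + 25}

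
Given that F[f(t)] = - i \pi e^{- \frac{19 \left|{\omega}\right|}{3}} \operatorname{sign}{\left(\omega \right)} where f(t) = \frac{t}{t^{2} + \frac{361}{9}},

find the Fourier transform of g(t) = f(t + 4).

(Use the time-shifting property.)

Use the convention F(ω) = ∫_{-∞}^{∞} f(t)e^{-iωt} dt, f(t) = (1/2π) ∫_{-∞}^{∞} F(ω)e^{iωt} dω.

F[g](ω) = - i \pi e^{4 i \omega} e^{- \frac{19 \left|{\omega}\right|}{3}} \operatorname{sign}{\left(\omega \right)}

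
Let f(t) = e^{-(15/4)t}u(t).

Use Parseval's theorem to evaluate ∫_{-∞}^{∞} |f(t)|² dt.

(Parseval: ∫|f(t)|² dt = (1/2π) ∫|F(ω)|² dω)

∫|f(t)|² dt = \frac{2}{15}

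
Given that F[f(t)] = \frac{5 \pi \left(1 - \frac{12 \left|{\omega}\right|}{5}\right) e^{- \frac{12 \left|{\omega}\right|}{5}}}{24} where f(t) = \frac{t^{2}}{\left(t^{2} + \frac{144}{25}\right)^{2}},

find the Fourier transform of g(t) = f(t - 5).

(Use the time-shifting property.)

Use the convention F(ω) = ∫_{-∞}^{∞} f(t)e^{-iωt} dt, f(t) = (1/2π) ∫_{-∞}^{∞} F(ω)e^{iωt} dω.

F[g](ω) = \frac{\pi \left(5 - 12 \left|{\omega}\right|\right) e^{- 5 i \omega - \frac{12 \left|{\omega}\right|}{5}}}{24}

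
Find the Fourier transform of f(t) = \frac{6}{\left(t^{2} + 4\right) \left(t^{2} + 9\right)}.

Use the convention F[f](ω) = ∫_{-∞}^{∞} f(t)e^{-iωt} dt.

F(ω) = \frac{\pi \left(3 e^{\left|{\omega}\right|} - 2\right) e^{- 3 \left|{\omega}\right|}}{5}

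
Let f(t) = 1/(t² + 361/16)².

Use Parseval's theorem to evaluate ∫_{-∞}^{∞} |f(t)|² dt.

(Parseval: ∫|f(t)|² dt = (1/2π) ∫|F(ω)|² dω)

∫|f(t)|² dt = \frac{5120 \pi}{893871739}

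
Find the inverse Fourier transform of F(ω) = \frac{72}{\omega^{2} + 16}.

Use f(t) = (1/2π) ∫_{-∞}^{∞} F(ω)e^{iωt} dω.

f(t) = 9 e^{- 4 \left|{t}\right|}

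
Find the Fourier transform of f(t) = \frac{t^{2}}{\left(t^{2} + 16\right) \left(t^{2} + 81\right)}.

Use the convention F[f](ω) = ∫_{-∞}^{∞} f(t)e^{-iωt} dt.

F(ω) = \frac{\pi \left(9 - 4 e^{5 \left|{\omega}\right|}\right) e^{- 9 \left|{\omega}\right|}}{65}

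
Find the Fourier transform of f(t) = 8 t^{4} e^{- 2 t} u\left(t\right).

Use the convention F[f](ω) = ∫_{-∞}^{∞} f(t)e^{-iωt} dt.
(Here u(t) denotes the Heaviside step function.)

F(ω) = \frac{192}{\left(i \omega + 2\right)^{5}}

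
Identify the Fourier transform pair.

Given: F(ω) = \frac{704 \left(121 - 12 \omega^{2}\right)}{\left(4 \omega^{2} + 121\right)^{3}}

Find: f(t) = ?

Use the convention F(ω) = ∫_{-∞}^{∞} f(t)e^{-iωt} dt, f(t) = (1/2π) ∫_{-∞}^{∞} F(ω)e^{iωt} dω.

f(t) = 2 t^{2} e^{- \frac{11 \left|{t}\right|}{2}}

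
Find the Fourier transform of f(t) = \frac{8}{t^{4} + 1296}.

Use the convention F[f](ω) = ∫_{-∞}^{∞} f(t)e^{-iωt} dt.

F(ω) = \frac{\pi e^{- 3 \sqrt{2} \left|{\omega}\right|} \sin{\left(3 \sqrt{2} \left|{\omega}\right| + \frac{\pi}{4} \right)}}{27}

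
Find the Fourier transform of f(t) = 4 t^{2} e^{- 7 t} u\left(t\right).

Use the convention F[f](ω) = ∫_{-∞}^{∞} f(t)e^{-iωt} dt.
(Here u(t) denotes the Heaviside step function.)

F(ω) = \frac{8}{\left(i \omega + 7\right)^{3}}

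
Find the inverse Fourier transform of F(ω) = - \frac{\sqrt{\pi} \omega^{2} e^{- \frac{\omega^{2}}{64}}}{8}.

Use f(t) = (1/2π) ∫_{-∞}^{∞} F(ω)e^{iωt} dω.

f(t) = 8 \left(64 t^{2} - 2\right) e^{- 16 t^{2}}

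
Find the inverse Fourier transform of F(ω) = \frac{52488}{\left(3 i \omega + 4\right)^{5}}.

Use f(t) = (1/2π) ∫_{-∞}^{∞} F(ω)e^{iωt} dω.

f(t) = 9 t^{4} e^{- \frac{4 t}{3}} u\left(t\right)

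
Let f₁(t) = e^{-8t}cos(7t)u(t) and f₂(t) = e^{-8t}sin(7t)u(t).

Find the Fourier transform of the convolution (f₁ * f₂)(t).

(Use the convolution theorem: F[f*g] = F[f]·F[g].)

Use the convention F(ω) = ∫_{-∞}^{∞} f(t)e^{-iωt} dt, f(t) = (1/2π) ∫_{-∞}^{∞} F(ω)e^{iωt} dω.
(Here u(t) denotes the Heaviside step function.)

F[f₁*f₂](ω) = \frac{7 \left(i \omega + 8\right)}{\left(\left(i \omega + 8\right)^{2} + 49\right)^{2}}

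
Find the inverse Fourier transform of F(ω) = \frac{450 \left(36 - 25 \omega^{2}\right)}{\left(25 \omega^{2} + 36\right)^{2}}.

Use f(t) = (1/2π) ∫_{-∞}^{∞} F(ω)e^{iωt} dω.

f(t) = 9 e^{- \frac{6 \left|{t}\right|}{5}} \left|{t}\right|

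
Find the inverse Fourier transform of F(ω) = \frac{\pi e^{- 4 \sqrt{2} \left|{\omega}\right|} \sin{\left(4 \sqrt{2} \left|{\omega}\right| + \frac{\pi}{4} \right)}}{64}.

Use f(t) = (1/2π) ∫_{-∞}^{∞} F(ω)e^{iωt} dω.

f(t) = \frac{8}{t^{4} + 4096}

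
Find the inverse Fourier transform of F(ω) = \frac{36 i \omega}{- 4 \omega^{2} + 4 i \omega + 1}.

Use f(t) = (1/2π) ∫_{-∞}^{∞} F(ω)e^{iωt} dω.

f(t) = 9 \left(1 - \frac{t}{2}\right) e^{- \frac{t}{2}} u\left(t\right)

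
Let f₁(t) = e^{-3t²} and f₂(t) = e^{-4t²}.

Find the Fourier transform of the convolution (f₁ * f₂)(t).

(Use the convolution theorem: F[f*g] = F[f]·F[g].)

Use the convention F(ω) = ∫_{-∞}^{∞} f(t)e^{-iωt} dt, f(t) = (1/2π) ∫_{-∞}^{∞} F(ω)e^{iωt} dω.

F[f₁*f₂](ω) = \frac{\sqrt{3} \pi e^{- \frac{7 \omega^{2}}{48}}}{6}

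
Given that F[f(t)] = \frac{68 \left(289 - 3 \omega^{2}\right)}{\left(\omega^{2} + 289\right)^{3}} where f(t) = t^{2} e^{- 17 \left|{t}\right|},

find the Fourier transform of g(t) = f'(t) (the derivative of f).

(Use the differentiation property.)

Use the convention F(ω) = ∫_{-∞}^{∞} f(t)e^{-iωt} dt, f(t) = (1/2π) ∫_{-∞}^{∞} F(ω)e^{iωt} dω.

F[g](ω) = - \frac{68 i \omega \left(3 \omega^{2} - 289\right)}{\left(\omega^{2} + 289\right)^{3}}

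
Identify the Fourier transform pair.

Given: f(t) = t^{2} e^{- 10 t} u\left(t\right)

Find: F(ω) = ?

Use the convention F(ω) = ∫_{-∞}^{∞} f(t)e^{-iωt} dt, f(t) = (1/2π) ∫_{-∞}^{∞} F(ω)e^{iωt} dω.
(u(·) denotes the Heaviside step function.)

F(ω) = \frac{2}{\left(i \omega + 10\right)^{3}}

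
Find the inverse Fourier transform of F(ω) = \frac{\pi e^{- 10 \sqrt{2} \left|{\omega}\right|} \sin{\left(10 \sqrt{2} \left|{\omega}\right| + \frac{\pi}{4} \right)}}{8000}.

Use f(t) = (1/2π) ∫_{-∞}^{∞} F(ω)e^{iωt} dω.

f(t) = \frac{1}{t^{4} + 160000}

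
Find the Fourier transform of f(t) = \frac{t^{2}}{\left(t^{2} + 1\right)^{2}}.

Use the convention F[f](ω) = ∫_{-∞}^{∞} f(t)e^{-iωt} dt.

F(ω) = \frac{\pi \left(1 - \left|{\omega}\right|\right) e^{- \left|{\omega}\right|}}{2}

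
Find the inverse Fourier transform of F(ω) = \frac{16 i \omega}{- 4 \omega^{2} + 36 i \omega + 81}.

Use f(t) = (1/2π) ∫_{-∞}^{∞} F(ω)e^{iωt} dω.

f(t) = 4 \left(1 - \frac{9 t}{2}\right) e^{- \frac{9 t}{2}} u\left(t\right)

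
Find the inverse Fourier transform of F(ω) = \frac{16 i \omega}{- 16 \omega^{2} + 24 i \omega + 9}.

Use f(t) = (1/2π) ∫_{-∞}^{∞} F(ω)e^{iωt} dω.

f(t) = \left(1 - \frac{3 t}{4}\right) e^{- \frac{3 t}{4}} u\left(t\right)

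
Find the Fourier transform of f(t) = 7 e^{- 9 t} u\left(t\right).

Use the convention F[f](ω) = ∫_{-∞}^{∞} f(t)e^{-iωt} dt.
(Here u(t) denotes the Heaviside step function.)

F(ω) = \frac{7}{i \omega + 9}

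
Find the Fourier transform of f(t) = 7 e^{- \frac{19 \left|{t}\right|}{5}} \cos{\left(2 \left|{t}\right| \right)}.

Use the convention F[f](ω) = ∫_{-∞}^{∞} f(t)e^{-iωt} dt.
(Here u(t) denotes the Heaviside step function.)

F(ω) = \frac{1330 \left(25 \omega^{2} + 461\right)}{625 \omega^{4} + 13050 \omega^{2} + 212521}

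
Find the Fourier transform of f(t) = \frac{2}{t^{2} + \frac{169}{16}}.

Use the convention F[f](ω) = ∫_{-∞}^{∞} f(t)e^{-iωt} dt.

F(ω) = \frac{8 \pi e^{- \frac{13 \left|{\omega}\right|}{4}}}{13}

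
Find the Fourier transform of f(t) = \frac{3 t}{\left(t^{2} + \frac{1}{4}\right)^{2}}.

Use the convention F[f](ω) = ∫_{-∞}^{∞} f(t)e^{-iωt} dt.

F(ω) = - 3 i \pi \omega e^{- \frac{\left|{\omega}\right|}{2}}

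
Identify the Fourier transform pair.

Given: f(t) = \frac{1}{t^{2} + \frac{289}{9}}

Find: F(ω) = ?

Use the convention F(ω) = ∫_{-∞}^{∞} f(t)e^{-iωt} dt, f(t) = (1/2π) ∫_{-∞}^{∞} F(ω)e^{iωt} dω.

F(ω) = \frac{3 \pi e^{- \frac{17 \left|{\omega}\right|}{3}}}{17}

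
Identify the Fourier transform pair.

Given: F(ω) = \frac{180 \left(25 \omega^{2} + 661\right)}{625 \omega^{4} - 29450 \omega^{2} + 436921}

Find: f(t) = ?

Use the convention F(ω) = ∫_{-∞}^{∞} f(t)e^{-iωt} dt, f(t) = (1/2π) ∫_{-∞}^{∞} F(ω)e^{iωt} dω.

f(t) = 3 e^{- \frac{6 \left|{t}\right|}{5}} \cos{\left(5 t \right)}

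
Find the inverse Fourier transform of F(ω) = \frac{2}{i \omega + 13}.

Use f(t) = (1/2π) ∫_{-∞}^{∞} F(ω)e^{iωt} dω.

f(t) = 2 e^{- 13 t} u\left(t\right)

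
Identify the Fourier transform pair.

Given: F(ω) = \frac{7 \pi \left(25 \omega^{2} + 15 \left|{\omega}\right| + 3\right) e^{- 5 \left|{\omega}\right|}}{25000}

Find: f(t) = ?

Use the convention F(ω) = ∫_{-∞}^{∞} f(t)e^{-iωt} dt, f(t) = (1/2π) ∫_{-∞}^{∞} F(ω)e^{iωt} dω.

f(t) = \frac{7}{\left(t^{2} + 25\right)^{3}}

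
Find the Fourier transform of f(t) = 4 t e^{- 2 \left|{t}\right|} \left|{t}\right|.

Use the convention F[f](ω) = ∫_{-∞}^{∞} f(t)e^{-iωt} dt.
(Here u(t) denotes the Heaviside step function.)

F(ω) = \frac{16 i \omega \left(\omega^{2} - 12\right)}{\left(\omega^{2} + 4\right)^{3}}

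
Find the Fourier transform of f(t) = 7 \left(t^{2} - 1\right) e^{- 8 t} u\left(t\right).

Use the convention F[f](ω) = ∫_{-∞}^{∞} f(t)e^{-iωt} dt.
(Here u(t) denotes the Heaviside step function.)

F(ω) = \frac{7 \left(2 i \omega - \left(i \omega + 8\right)^{3} + 16\right)}{\left(i \omega + 8\right)^{4}}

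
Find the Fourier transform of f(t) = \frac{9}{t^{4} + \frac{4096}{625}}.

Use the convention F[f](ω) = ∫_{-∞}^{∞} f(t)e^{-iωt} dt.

F(ω) = \frac{1125 \pi e^{- \frac{4 \sqrt{2} \left|{\omega}\right|}{5}} \sin{\left(\frac{4 \sqrt{2} \left|{\omega}\right|}{5} + \frac{\pi}{4} \right)}}{512}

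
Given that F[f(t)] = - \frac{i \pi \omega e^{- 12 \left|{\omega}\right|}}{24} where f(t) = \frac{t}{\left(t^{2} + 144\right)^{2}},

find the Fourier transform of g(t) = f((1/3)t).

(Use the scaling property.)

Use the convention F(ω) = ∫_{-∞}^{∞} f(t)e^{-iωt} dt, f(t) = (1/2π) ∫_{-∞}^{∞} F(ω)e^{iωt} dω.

F[g](ω) = - \frac{3 i \pi \omega e^{- 36 \left|{\omega}\right|}}{8}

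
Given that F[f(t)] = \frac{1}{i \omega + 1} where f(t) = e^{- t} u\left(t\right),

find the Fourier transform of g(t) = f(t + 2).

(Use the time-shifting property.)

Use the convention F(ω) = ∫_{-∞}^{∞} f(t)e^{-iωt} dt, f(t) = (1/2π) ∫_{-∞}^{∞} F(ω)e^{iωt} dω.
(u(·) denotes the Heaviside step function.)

F[g](ω) = \frac{e^{2 i \omega}}{i \omega + 1}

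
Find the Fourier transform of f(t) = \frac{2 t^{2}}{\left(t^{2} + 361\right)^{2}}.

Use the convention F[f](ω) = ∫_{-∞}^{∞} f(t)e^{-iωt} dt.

F(ω) = \frac{\pi \left(1 - 19 \left|{\omega}\right|\right) e^{- 19 \left|{\omega}\right|}}{19}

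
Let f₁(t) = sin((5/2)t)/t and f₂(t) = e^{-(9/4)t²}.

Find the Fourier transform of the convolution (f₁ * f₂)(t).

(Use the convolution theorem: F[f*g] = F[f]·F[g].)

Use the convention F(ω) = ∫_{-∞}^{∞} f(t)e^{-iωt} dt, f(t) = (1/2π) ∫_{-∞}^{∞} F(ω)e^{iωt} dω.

F[f₁*f₂](ω) = \begin{cases} \frac{2 \pi^{\frac{3}{2}} e^{- \frac{\omega^{2}}{9}}}{3} & \text{for}\: \omega > - \frac{5}{2} \wedge \omega < \frac{5}{2} \\0 & \text{otherwise} \end{cases}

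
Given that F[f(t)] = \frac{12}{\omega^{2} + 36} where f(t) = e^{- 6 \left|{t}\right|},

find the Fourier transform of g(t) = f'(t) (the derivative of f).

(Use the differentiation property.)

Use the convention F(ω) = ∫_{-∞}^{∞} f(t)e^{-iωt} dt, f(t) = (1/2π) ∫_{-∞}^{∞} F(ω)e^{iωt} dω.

F[g](ω) = \frac{12 i \omega}{\omega^{2} + 36}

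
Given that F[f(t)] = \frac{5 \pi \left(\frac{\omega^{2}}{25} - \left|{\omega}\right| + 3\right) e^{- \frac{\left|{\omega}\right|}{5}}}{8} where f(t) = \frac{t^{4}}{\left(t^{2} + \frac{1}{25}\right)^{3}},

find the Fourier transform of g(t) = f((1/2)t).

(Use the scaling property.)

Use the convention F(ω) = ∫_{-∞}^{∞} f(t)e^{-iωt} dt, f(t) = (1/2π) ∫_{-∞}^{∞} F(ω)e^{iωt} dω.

F[g](ω) = \frac{\pi \left(4 \omega^{2} - 50 \left|{\omega}\right| + 75\right) e^{- \frac{2 \left|{\omega}\right|}{5}}}{20}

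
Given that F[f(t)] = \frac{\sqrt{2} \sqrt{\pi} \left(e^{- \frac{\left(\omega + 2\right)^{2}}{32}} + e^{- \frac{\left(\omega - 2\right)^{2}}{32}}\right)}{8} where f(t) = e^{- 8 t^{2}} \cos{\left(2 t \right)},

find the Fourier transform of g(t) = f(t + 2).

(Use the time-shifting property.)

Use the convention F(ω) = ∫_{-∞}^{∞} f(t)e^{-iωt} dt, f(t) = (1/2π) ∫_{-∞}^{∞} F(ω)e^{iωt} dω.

F[g](ω) = \frac{\sqrt{2} \sqrt{\pi} \left(e^{\frac{\omega}{4}} + 1\right) e^{- \frac{\omega^{2}}{32} - \frac{\omega}{8} + 2 i \omega - \frac{1}{8}}}{8}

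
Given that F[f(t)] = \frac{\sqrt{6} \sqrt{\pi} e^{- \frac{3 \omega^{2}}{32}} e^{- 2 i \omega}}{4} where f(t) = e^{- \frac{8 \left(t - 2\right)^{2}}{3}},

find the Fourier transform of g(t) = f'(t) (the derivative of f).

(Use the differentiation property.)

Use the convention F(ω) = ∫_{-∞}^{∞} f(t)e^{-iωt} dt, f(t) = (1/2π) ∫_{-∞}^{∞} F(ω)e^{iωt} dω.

F[g](ω) = \frac{\sqrt{6} i \sqrt{\pi} \omega e^{- \frac{\omega \left(3 \omega + 64 i\right)}{32}}}{4}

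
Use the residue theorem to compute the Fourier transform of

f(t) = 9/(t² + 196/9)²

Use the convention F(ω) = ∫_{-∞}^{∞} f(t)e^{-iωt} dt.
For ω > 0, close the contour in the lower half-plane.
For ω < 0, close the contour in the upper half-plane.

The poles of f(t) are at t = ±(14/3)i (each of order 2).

Let g(z) = f(z)e^{-iωz}; for large |z| the factor e^{-iωz} decays in the lower half-plane when ω > 0 and in the upper half-plane when ω < 0.

Case ω > 0 (lower half-plane, clockwise contour ⇒ F(ω) = -2πi·ΣRes):
  Res_{z = - \frac{14 i}{3}} g(z) = \frac{81 i \left(14 \omega + 3\right) e^{- \frac{14 \omega}{3}}}{10976} (pole of order 2)
  F(ω) = -2πi·ΣRes = \frac{81 \pi \left(14 \omega + 3\right) e^{- \frac{14 \omega}{3}}}{5488}

Case ω < 0 (upper half-plane, counterclockwise contour ⇒ F(ω) = +2πi·ΣRes):
  Res_{z = \frac{14 i}{3}} g(z) = \frac{81 i \left(14 \omega - 3\right) e^{\frac{14 \omega}{3}}}{10976} (pole of order 2)
  F(ω) = 2πi·ΣRes = \frac{81 \pi \left(3 - 14 \omega\right) e^{\frac{14 \omega}{3}}}{5488}

Both cases combine into a single formula in |ω|:

F(ω) = \frac{81 \pi \left(14 \left|{\omega}\right| + 3\right) e^{- \frac{14 \left|{\omega}\right|}{3}}}{5488}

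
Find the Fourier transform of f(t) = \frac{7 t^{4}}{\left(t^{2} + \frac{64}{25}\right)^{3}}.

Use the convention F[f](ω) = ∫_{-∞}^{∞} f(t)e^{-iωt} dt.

F(ω) = \frac{7 \pi \left(64 \omega^{2} - 200 \left|{\omega}\right| + 75\right) e^{- \frac{8 \left|{\omega}\right|}{5}}}{320}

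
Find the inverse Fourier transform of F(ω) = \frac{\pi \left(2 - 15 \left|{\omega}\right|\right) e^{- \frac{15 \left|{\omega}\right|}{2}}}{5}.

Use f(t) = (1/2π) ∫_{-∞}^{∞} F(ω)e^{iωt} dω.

f(t) = \frac{6 t^{2}}{\left(t^{2} + \frac{225}{4}\right)^{2}}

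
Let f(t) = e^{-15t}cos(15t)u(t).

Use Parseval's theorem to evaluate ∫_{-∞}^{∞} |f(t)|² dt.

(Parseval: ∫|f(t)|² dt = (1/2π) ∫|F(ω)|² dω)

∫|f(t)|² dt = \frac{1}{40}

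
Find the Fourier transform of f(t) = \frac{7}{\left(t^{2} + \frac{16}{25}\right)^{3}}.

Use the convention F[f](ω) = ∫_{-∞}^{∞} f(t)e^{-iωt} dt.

F(ω) = \frac{875 \pi \left(16 \omega^{2} + 60 \left|{\omega}\right| + 75\right) e^{- \frac{4 \left|{\omega}\right|}{5}}}{8192}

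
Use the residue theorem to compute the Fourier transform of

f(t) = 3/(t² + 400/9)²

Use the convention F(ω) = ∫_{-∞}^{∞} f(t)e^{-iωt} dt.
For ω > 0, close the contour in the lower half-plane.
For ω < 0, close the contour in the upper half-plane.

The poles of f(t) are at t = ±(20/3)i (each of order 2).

Let g(z) = f(z)e^{-iωz}; for large |z| the factor e^{-iωz} decays in the lower half-plane when ω > 0 and in the upper half-plane when ω < 0.

Case ω > 0 (lower half-plane, clockwise contour ⇒ F(ω) = -2πi·ΣRes):
  Res_{z = - \frac{20 i}{3}} g(z) = \frac{27 i \left(20 \omega + 3\right) e^{- \frac{20 \omega}{3}}}{32000} (pole of order 2)
  F(ω) = -2πi·ΣRes = \frac{27 \pi \left(20 \omega + 3\right) e^{- \frac{20 \omega}{3}}}{16000}

Case ω < 0 (upper half-plane, counterclockwise contour ⇒ F(ω) = +2πi·ΣRes):
  Res_{z = \frac{20 i}{3}} g(z) = \frac{27 i \left(20 \omega - 3\right) e^{\frac{20 \omega}{3}}}{32000} (pole of order 2)
  F(ω) = 2πi·ΣRes = \frac{27 \pi \left(3 - 20 \omega\right) e^{\frac{20 \omega}{3}}}{16000}

Both cases combine into a single formula in |ω|:

F(ω) = \frac{27 \pi \left(20 \left|{\omega}\right| + 3\right) e^{- \frac{20 \left|{\omega}\right|}{3}}}{16000}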